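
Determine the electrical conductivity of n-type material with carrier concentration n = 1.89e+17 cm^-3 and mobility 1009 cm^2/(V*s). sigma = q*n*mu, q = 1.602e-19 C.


Step 1: sigma = q * n * mu
Step 2: sigma = 1.602e-19 * 1.89e+17 * 1009
Step 3: sigma = 3.055e+01 S/cm

3.055e+01


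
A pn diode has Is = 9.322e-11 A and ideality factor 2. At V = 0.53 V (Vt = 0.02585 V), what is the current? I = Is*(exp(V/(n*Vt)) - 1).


Step 1: V/(n*Vt) = 0.53/(2*0.02585) = 10.2515
Step 2: exp(10.2515) = 2.8325e+04
Step 3: I = 9.322e-11 * (2.8325e+04 - 1) = 2.64e-06 A

2.64e-06


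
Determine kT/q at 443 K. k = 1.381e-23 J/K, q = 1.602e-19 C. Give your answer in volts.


Step 1: kT = 1.381e-23 * 443 = 6.11783e-21 J
Step 2: Vt = kT/q = 6.11783e-21 / 1.602e-19
Step 3: Vt = 0.03819 V

0.03819


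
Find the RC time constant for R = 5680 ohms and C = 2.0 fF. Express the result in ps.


Step 1: tau = R * C
Step 2: tau = 5680 * 2.0 fF = 5680 * 2.0e-15 F
Step 3: tau = 1.136e-11 s = 11.36 ps

11.36


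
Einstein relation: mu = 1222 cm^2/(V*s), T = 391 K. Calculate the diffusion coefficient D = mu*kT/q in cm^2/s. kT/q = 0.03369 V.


Step 1: D = mu * (kT/q)
Step 2: D = 1222 * 0.03369
Step 3: D = 41.17 cm^2/s

41.17


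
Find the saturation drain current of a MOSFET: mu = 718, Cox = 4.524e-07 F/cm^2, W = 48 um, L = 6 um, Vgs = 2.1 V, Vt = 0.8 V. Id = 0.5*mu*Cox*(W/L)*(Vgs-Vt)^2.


Step 1: Overdrive voltage Vov = Vgs - Vt = 2.1 - 0.8 = 1.3 V
Step 2: W/L = 48/6 = 8
Step 3: Id = 0.5 * 718 * 4.524e-07 * 8 * 1.3^2
Step 4: Id = 2.20e-03 A

2.20e-03


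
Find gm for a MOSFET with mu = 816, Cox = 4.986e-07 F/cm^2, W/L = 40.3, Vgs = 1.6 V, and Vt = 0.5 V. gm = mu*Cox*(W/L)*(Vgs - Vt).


Step 1: Vov = Vgs - Vt = 1.6 - 0.5 = 1.1 V
Step 2: gm = mu * Cox * (W/L) * Vov
Step 3: gm = 816 * 4.986e-07 * 40.3 * 1.1 = 1.80e-02 S

1.80e-02


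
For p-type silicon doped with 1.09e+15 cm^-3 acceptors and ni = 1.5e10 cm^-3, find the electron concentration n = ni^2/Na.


Step 1: Majority hole concentration p ≈ Na = 1.09e+15 cm^-3
Step 2: n = ni^2 / Na = (1.5e10)^2 / 1.09e+15
Step 3: n = 2.06e+05 cm^-3

2.06e+05


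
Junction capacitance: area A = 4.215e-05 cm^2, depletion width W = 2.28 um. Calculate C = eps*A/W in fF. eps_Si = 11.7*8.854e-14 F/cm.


Step 1: eps_Si = 11.7 * 8.854e-14 = 1.035918e-12 F/cm
Step 2: W in cm = 2.28 * 1e-4 = 2.28e-04 cm
Step 3: C = 1.035918e-12 * 4.215e-05 / 2.28e-04 = 1.915085e-13 F
Step 4: C = 191.51 fF

191.51


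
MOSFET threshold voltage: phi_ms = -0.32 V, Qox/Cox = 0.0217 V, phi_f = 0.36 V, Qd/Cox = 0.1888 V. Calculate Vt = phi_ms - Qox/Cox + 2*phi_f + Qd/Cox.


Step 1: Vt = phi_ms - Qox/Cox + 2*phi_f + Qd/Cox
Step 2: Vt = -0.32 - 0.0217 + 2*0.36 + 0.1888
Step 3: Vt = -0.32 - 0.0217 + 0.72 + 0.1888
Step 4: Vt = 0.5671 V

0.5671


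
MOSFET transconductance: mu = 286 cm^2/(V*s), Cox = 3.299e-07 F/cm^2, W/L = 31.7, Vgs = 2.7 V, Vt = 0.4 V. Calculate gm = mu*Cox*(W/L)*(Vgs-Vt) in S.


Step 1: Vov = Vgs - Vt = 2.7 - 0.4 = 2.3 V
Step 2: gm = mu * Cox * (W/L) * Vov
Step 3: gm = 286 * 3.299e-07 * 31.7 * 2.3 = 6.88e-03 S

6.88e-03


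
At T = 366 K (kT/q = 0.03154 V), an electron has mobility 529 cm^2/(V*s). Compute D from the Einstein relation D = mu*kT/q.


Step 1: D = mu * (kT/q)
Step 2: D = 529 * 0.03154
Step 3: D = 16.68 cm^2/s

16.68


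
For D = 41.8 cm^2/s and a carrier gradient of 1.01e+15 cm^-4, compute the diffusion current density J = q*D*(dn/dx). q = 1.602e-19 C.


Step 1: J = q * D * (dn/dx)
Step 2: J = 1.602e-19 * 41.8 * 1.01e+15
Step 3: J = 6.76e-03 A/cm^2

6.76e-03


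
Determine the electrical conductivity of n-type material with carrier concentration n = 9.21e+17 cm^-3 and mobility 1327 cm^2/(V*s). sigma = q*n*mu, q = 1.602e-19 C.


Step 1: sigma = q * n * mu
Step 2: sigma = 1.602e-19 * 9.21e+17 * 1327
Step 3: sigma = 1.958e+02 S/cm

1.958e+02


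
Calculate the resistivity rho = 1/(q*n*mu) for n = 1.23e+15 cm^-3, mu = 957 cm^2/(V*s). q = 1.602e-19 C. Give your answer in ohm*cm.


Step 1: sigma = q * n * mu = 1.602e-19 * 1.23e+15 * 957 = 1.88573e-01 S/cm
Step 2: rho = 1 / sigma = 1 / 1.88573e-01 = 5.303 ohm*cm

5.303


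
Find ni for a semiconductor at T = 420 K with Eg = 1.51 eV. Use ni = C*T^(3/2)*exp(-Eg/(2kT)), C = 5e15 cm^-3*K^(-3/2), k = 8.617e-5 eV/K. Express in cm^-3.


Step 1: Compute kT = 8.617e-5 * 420 = 0.0361914 eV
Step 2: Exponent = -Eg/(2kT) = -1.51/(2*0.0361914) = -20.86131
Step 3: T^(3/2) = 420^1.5 = 8607.44
Step 4: ni = 5e15 * 8607.44 * exp(-20.86131) = 3.75e+10 cm^-3

3.75e+10


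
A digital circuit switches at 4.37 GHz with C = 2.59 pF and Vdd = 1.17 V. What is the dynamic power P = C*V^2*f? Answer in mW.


Step 1: V^2 = 1.17^2 = 1.3689 V^2
Step 2: P = C*V^2*f = 2.59e-12 F * 1.3689 * 4.37e9 Hz
Step 3: P = 1.549362087e-02 W
Step 4: P = 15.494 mW

15.494


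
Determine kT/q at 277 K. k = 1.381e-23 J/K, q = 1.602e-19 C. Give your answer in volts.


Step 1: kT = 1.381e-23 * 277 = 3.82537e-21 J
Step 2: Vt = kT/q = 3.82537e-21 / 1.602e-19
Step 3: Vt = 0.02388 V

0.02388


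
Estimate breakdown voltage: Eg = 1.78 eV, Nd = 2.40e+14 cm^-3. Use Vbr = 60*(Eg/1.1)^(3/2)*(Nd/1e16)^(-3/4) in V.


Step 1: Eg/1.1 = 1.78/1.1 = 1.618182
Step 2: (Eg/1.1)^1.5 = 1.618182^1.5 = 2.058453
Step 3: (Nd/1e16)^(-0.75) = (0.024)^(-0.75) = 16.399914
Step 4: Vbr = 60 * 2.058453 * 16.399914 = 2025.5 V

2025.5


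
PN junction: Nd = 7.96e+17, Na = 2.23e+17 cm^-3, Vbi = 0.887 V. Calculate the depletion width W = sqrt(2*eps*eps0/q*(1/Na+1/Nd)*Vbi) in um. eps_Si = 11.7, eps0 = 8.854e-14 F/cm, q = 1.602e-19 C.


Step 1: 1/Na + 1/Nd = 1/2.23e+17 + 1/7.96e+17 = 5.74059e-18
Step 2: 2*eps*eps0/q = 2*11.7*8.854e-14/1.602e-19 = 1.293281e+07
Step 3: W^2 = 1.293281e+07 * 5.74059e-18 * 0.887 = 6.58526e-11
Step 4: W = sqrt(6.58526e-11) = 8.115e-06 cm = 0.08115 um

0.08115


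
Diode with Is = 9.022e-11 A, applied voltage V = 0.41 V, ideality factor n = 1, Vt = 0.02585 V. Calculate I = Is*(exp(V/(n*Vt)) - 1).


Step 1: V/(n*Vt) = 0.41/(1*0.02585) = 15.8607
Step 2: exp(15.8607) = 7.7306e+06
Step 3: I = 9.022e-11 * (7.7306e+06 - 1) = 6.97e-04 A

6.97e-04


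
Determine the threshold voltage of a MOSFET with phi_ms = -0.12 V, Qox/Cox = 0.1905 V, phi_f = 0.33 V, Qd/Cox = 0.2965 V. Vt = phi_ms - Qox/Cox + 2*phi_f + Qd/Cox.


Step 1: Vt = phi_ms - Qox/Cox + 2*phi_f + Qd/Cox
Step 2: Vt = -0.12 - 0.1905 + 2*0.33 + 0.2965
Step 3: Vt = -0.12 - 0.1905 + 0.66 + 0.2965
Step 4: Vt = 0.646 V

0.646


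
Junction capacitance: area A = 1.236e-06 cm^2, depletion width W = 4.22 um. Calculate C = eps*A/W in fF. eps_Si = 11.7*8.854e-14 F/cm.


Step 1: eps_Si = 11.7 * 8.854e-14 = 1.035918e-12 F/cm
Step 2: W in cm = 4.22 * 1e-4 = 4.22e-04 cm
Step 3: C = 1.035918e-12 * 1.236e-06 / 4.22e-04 = 3.034111e-15 F
Step 4: C = 3.03 fF

3.03


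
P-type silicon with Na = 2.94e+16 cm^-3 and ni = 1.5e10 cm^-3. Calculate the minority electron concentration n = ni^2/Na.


Step 1: Majority hole concentration p ≈ Na = 2.94e+16 cm^-3
Step 2: n = ni^2 / Na = (1.5e10)^2 / 2.94e+16
Step 3: n = 7.65e+03 cm^-3

7.65e+03


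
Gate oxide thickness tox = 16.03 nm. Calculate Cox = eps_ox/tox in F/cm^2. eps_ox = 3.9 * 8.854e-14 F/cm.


Step 1: eps_ox = 3.9 * 8.854e-14 = 3.45306e-13 F/cm
Step 2: tox in cm = 16.03 nm * 1e-7 = 1.6030e-06 cm
Step 3: Cox = 3.45306e-13 / 1.6030e-06 = 2.15e-07 F/cm^2

2.15e-07


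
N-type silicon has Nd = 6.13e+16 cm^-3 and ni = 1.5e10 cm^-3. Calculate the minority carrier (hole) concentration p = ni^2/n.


Step 1: Since Nd >> ni, n ≈ Nd = 6.13e+16 cm^-3
Step 2: p = ni^2 / n = (1.5e10)^2 / 6.13e+16
Step 3: p = 2.25e20 / 6.13e+16 = 3.67e+03 cm^-3

3.67e+03


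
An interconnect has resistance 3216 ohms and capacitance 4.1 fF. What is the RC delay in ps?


Step 1: tau = R * C
Step 2: tau = 3216 * 4.1 fF = 3216 * 4.1e-15 F
Step 3: tau = 1.31856e-11 s = 13.1856 ps

13.1856


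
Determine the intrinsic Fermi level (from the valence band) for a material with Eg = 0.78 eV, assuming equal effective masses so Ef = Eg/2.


Step 1: For an intrinsic semiconductor, the Fermi level sits at midgap.
Step 2: Ef = Eg / 2 = 0.78 / 2 = 0.39 eV

0.39


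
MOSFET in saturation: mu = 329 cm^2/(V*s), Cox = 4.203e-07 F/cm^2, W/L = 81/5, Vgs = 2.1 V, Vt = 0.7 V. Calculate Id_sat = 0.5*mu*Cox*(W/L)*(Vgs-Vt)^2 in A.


Step 1: Overdrive voltage Vov = Vgs - Vt = 2.1 - 0.7 = 1.4 V
Step 2: W/L = 81/5 = 16.2
Step 3: Id = 0.5 * 329 * 4.203e-07 * 16.2 * 1.4^2
Step 4: Id = 2.20e-03 A

2.20e-03


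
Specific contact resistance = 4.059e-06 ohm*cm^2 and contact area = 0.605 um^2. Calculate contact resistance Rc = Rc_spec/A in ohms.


Step 1: Convert area to cm^2: 0.605 um^2 = 6.0500e-09 cm^2
Step 2: Rc = Rc_spec / A = 4.059e-06 / 6.0500e-09
Step 3: Rc = 6.71e+02 ohms

6.71e+02


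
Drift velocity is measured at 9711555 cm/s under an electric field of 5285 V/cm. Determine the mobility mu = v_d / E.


Step 1: mu = v_d / E
Step 2: mu = 9711555 / 5285
Step 3: mu = 1837.57 cm^2/(V*s)

1837.57


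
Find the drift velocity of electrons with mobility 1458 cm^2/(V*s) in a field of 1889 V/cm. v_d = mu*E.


Step 1: v_d = mu * E
Step 2: v_d = 1458 * 1889 = 2754162
Step 3: v_d = 2.75e+06 cm/s

2.75e+06


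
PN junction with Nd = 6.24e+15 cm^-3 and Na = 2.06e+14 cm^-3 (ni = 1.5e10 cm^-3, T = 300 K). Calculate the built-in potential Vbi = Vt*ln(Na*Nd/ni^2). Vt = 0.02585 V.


Step 1: Compute Na*Nd/ni^2 = 2.06e+14 * 6.24e+15 / (1.5e10)^2 = 5.7131e+09
Step 2: ln(5.7131e+09) = 22.4660
Step 3: Vbi = 0.02585 * 22.4660 = 0.581 V

0.581


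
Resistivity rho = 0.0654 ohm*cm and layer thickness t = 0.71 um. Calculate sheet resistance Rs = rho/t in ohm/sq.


Step 1: Convert thickness to cm: t = 0.71 um = 7.1000e-05 cm
Step 2: Rs = rho / t = 0.0654 / 7.1000e-05
Step 3: Rs = 921.1 ohm/sq

921.1


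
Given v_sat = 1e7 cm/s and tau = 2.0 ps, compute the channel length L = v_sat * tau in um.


Step 1: tau in seconds = 2.0 ps * 1e-12 = 2.0000e-12 s
Step 2: L = v_sat * tau = 1e7 * 2.0000e-12 = 2.0000e-05 cm
Step 3: L in um = 2.0000e-05 * 1e4 = 0.2 um

0.2


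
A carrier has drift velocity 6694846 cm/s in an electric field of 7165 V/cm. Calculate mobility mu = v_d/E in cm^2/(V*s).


Step 1: mu = v_d / E
Step 2: mu = 6694846 / 7165
Step 3: mu = 934.38 cm^2/(V*s)

934.38


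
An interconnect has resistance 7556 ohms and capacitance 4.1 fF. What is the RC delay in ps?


Step 1: tau = R * C
Step 2: tau = 7556 * 4.1 fF = 7556 * 4.1e-15 F
Step 3: tau = 3.09796e-11 s = 30.9796 ps

30.9796


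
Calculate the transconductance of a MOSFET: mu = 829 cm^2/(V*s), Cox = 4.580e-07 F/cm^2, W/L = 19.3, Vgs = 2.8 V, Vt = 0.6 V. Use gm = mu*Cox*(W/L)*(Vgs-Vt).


Step 1: Vov = Vgs - Vt = 2.8 - 0.6 = 2.2 V
Step 2: gm = mu * Cox * (W/L) * Vov
Step 3: gm = 829 * 4.580e-07 * 19.3 * 2.2 = 1.61e-02 S

1.61e-02


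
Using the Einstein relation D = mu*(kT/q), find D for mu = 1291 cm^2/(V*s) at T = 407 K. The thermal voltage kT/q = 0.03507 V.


Step 1: D = mu * (kT/q)
Step 2: D = 1291 * 0.03507
Step 3: D = 45.28 cm^2/s

45.28


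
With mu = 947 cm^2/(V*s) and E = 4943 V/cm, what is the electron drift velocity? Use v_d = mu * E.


Step 1: v_d = mu * E
Step 2: v_d = 947 * 4943 = 4681021
Step 3: v_d = 4.68e+06 cm/s

4.68e+06


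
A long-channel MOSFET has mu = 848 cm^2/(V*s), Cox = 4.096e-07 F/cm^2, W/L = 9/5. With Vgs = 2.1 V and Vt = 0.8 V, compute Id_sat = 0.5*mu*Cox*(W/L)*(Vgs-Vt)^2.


Step 1: Overdrive voltage Vov = Vgs - Vt = 2.1 - 0.8 = 1.3 V
Step 2: W/L = 9/5 = 1.8
Step 3: Id = 0.5 * 848 * 4.096e-07 * 1.8 * 1.3^2
Step 4: Id = 5.28e-04 A

5.28e-04


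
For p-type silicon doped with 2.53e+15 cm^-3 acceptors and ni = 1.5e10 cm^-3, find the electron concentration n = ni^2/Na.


Step 1: Majority hole concentration p ≈ Na = 2.53e+15 cm^-3
Step 2: n = ni^2 / Na = (1.5e10)^2 / 2.53e+15
Step 3: n = 8.89e+04 cm^-3

8.89e+04


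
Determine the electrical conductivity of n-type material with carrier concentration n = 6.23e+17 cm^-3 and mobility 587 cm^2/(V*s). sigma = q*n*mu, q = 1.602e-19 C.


Step 1: sigma = q * n * mu
Step 2: sigma = 1.602e-19 * 6.23e+17 * 587
Step 3: sigma = 5.859e+01 S/cm

5.859e+01


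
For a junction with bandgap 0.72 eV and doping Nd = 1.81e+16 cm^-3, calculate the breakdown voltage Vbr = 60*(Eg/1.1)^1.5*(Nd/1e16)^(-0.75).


Step 1: Eg/1.1 = 0.72/1.1 = 0.654545
Step 2: (Eg/1.1)^1.5 = 0.654545^1.5 = 0.529553
Step 3: (Nd/1e16)^(-0.75) = (1.81)^(-0.75) = 0.640827
Step 4: Vbr = 60 * 0.529553 * 0.640827 = 20.4 V

20.4


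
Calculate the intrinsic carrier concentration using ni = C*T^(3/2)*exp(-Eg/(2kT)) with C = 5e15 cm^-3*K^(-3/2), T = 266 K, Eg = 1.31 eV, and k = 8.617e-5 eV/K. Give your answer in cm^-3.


Step 1: Compute kT = 8.617e-5 * 266 = 0.02292122 eV
Step 2: Exponent = -Eg/(2kT) = -1.31/(2*0.02292122) = -28.57614
Step 3: T^(3/2) = 266^1.5 = 4338.33
Step 4: ni = 5e15 * 4338.33 * exp(-28.57614) = 8.43e+06 cm^-3

8.43e+06


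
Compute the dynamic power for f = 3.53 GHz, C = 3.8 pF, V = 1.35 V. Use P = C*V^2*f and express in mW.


Step 1: V^2 = 1.35^2 = 1.8225 V^2
Step 2: P = C*V^2*f = 3.8e-12 F * 1.8225 * 3.53e9 Hz
Step 3: P = 2.4447015e-02 W
Step 4: P = 24.447 mW

24.447


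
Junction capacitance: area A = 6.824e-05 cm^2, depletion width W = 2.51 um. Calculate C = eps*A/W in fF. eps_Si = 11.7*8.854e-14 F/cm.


Step 1: eps_Si = 11.7 * 8.854e-14 = 1.035918e-12 F/cm
Step 2: W in cm = 2.51 * 1e-4 = 2.51e-04 cm
Step 3: C = 1.035918e-12 * 6.824e-05 / 2.51e-04 = 2.816376e-13 F
Step 4: C = 281.64 fF

281.64


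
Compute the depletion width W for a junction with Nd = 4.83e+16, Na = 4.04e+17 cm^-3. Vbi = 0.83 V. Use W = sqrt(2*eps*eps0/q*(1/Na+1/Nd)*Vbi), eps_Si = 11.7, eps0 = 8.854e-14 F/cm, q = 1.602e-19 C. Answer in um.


Step 1: 1/Na + 1/Nd = 1/4.04e+17 + 1/4.83e+16 = 2.31792e-17
Step 2: 2*eps*eps0/q = 2*11.7*8.854e-14/1.602e-19 = 1.293281e+07
Step 3: W^2 = 1.293281e+07 * 2.31792e-17 * 0.83 = 2.48811e-10
Step 4: W = sqrt(2.48811e-10) = 1.577e-05 cm = 0.1577 um

0.1577


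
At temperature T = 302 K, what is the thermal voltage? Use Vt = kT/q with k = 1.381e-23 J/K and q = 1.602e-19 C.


Step 1: kT = 1.381e-23 * 302 = 4.17062e-21 J
Step 2: Vt = kT/q = 4.17062e-21 / 1.602e-19
Step 3: Vt = 0.02603 V

0.02603


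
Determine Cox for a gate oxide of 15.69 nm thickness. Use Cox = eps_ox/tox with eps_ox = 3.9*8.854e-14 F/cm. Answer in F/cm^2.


Step 1: eps_ox = 3.9 * 8.854e-14 = 3.45306e-13 F/cm
Step 2: tox in cm = 15.69 nm * 1e-7 = 1.5690e-06 cm
Step 3: Cox = 3.45306e-13 / 1.5690e-06 = 2.20e-07 F/cm^2

2.20e-07


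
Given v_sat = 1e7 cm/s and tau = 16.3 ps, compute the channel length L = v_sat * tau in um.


Step 1: tau in seconds = 16.3 ps * 1e-12 = 1.6300e-11 s
Step 2: L = v_sat * tau = 1e7 * 1.6300e-11 = 1.6300e-04 cm
Step 3: L in um = 1.6300e-04 * 1e4 = 1.63 um

1.63


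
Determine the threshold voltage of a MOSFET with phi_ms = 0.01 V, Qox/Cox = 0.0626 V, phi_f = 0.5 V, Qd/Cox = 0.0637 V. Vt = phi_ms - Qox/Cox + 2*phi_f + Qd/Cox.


Step 1: Vt = phi_ms - Qox/Cox + 2*phi_f + Qd/Cox
Step 2: Vt = 0.01 - 0.0626 + 2*0.5 + 0.0637
Step 3: Vt = 0.01 - 0.0626 + 1.0 + 0.0637
Step 4: Vt = 1.0111 V

1.0111


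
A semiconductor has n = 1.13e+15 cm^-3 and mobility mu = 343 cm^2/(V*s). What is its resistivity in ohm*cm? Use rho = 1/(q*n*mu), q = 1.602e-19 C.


Step 1: sigma = q * n * mu = 1.602e-19 * 1.13e+15 * 343 = 6.20919e-02 S/cm
Step 2: rho = 1 / sigma = 1 / 6.20919e-02 = 16.11 ohm*cm

16.11


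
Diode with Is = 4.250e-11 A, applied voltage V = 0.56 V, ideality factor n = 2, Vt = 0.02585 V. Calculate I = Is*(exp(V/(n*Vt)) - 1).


Step 1: V/(n*Vt) = 0.56/(2*0.02585) = 10.8317
Step 2: exp(10.8317) = 5.0600e+04
Step 3: I = 4.250e-11 * (5.0600e+04 - 1) = 2.15e-06 A

2.15e-06


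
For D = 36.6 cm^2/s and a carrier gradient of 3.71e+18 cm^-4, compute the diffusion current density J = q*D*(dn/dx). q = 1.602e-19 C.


Step 1: J = q * D * (dn/dx)
Step 2: J = 1.602e-19 * 36.6 * 3.71e+18
Step 3: J = 2.18e+01 A/cm^2

2.18e+01


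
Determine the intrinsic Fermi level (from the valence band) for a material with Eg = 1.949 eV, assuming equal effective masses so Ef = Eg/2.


Step 1: For an intrinsic semiconductor, the Fermi level sits at midgap.
Step 2: Ef = Eg / 2 = 1.949 / 2 = 0.9745 eV

0.9745


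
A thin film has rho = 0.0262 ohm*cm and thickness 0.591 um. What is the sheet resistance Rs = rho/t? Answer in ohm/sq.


Step 1: Convert thickness to cm: t = 0.591 um = 5.9100e-05 cm
Step 2: Rs = rho / t = 0.0262 / 5.9100e-05
Step 3: Rs = 443.3 ohm/sq

443.3


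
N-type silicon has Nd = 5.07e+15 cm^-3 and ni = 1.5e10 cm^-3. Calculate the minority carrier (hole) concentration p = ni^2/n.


Step 1: Since Nd >> ni, n ≈ Nd = 5.07e+15 cm^-3
Step 2: p = ni^2 / n = (1.5e10)^2 / 5.07e+15
Step 3: p = 2.25e20 / 5.07e+15 = 4.44e+04 cm^-3

4.44e+04


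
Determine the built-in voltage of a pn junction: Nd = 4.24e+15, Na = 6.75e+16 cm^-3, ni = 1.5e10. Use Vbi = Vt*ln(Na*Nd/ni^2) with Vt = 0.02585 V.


Step 1: Compute Na*Nd/ni^2 = 6.75e+16 * 4.24e+15 / (1.5e10)^2 = 1.2720e+12
Step 2: ln(1.2720e+12) = 27.8716
Step 3: Vbi = 0.02585 * 27.8716 = 0.72 V

0.72


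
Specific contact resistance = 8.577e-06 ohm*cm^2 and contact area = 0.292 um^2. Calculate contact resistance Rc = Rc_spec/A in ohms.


Step 1: Convert area to cm^2: 0.292 um^2 = 2.9200e-09 cm^2
Step 2: Rc = Rc_spec / A = 8.577e-06 / 2.9200e-09
Step 3: Rc = 2.94e+03 ohms

2.94e+03


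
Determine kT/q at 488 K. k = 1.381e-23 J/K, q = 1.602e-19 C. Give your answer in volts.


Step 1: kT = 1.381e-23 * 488 = 6.73928e-21 J
Step 2: Vt = kT/q = 6.73928e-21 / 1.602e-19
Step 3: Vt = 0.04207 V

0.04207


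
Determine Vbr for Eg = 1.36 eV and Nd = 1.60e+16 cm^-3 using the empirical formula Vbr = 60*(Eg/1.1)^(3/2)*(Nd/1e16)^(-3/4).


Step 1: Eg/1.1 = 1.36/1.1 = 1.236364
Step 2: (Eg/1.1)^1.5 = 1.236364^1.5 = 1.374737
Step 3: (Nd/1e16)^(-0.75) = (1.6)^(-0.75) = 0.702927
Step 4: Vbr = 60 * 1.374737 * 0.702927 = 58.0 V

58.0


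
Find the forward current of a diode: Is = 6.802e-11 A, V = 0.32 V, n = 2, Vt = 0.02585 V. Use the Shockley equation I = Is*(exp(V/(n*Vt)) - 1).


Step 1: V/(n*Vt) = 0.32/(2*0.02585) = 6.1896
Step 2: exp(6.1896) = 4.8765e+02
Step 3: I = 6.802e-11 * (4.8765e+02 - 1) = 3.31e-08 A

3.31e-08


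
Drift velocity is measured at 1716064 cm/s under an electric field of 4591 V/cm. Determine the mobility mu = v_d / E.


Step 1: mu = v_d / E
Step 2: mu = 1716064 / 4591
Step 3: mu = 373.79 cm^2/(V*s)

373.79


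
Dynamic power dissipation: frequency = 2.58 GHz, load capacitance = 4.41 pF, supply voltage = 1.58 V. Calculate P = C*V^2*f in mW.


Step 1: V^2 = 1.58^2 = 2.4964 V^2
Step 2: P = C*V^2*f = 4.41e-12 F * 2.4964 * 2.58e9 Hz
Step 3: P = 2.840353992e-02 W
Step 4: P = 28.404 mW

28.404


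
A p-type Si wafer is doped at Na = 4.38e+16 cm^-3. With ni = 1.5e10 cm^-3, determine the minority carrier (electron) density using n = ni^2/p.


Step 1: Majority hole concentration p ≈ Na = 4.38e+16 cm^-3
Step 2: n = ni^2 / Na = (1.5e10)^2 / 4.38e+16
Step 3: n = 5.14e+03 cm^-3

5.14e+03


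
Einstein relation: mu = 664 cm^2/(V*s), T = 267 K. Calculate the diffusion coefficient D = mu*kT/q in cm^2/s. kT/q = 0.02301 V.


Step 1: D = mu * (kT/q)
Step 2: D = 664 * 0.02301
Step 3: D = 15.28 cm^2/s

15.28


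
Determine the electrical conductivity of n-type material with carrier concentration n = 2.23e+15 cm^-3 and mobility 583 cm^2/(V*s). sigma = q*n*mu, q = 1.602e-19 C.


Step 1: sigma = q * n * mu
Step 2: sigma = 1.602e-19 * 2.23e+15 * 583
Step 3: sigma = 2.083e-01 S/cm

2.083e-01


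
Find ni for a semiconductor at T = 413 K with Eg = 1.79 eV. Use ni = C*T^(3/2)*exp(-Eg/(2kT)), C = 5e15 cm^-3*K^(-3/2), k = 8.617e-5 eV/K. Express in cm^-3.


Step 1: Compute kT = 8.617e-5 * 413 = 0.03558821 eV
Step 2: Exponent = -Eg/(2kT) = -1.79/(2*0.03558821) = -25.14878
Step 3: T^(3/2) = 413^1.5 = 8393.15
Step 4: ni = 5e15 * 8393.15 * exp(-25.14878) = 5.02e+08 cm^-3

5.02e+08


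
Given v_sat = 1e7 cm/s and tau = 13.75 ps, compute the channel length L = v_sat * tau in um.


Step 1: tau in seconds = 13.75 ps * 1e-12 = 1.3750e-11 s
Step 2: L = v_sat * tau = 1e7 * 1.3750e-11 = 1.3750e-04 cm
Step 3: L in um = 1.3750e-04 * 1e4 = 1.375 um

1.375


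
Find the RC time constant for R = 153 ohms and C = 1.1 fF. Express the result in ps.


Step 1: tau = R * C
Step 2: tau = 153 * 1.1 fF = 153 * 1.1e-15 F
Step 3: tau = 1.683e-13 s = 0.1683 ps

0.1683


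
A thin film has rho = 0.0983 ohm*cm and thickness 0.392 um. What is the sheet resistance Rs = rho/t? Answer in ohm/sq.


Step 1: Convert thickness to cm: t = 0.392 um = 3.9200e-05 cm
Step 2: Rs = rho / t = 0.0983 / 3.9200e-05
Step 3: Rs = 2507.7 ohm/sq

2507.7


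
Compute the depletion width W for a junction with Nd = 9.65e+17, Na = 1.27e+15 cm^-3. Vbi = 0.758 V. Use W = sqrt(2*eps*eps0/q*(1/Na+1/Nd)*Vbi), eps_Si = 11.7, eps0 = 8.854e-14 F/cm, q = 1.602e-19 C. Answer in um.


Step 1: 1/Na + 1/Nd = 1/1.27e+15 + 1/9.65e+17 = 7.88438e-16
Step 2: 2*eps*eps0/q = 2*11.7*8.854e-14/1.602e-19 = 1.293281e+07
Step 3: W^2 = 1.293281e+07 * 7.88438e-16 * 0.758 = 7.72911e-09
Step 4: W = sqrt(7.72911e-09) = 8.792e-05 cm = 0.8792 um

0.8792


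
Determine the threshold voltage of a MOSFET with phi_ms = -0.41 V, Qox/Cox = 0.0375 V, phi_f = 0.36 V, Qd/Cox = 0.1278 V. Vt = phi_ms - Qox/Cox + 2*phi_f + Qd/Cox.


Step 1: Vt = phi_ms - Qox/Cox + 2*phi_f + Qd/Cox
Step 2: Vt = -0.41 - 0.0375 + 2*0.36 + 0.1278
Step 3: Vt = -0.41 - 0.0375 + 0.72 + 0.1278
Step 4: Vt = 0.4003 V

0.4003


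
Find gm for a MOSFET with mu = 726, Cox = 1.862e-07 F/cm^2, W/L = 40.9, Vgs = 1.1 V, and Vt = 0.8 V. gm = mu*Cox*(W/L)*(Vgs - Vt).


Step 1: Vov = Vgs - Vt = 1.1 - 0.8 = 0.3 V
Step 2: gm = mu * Cox * (W/L) * Vov
Step 3: gm = 726 * 1.862e-07 * 40.9 * 0.3 = 1.66e-03 S

1.66e-03


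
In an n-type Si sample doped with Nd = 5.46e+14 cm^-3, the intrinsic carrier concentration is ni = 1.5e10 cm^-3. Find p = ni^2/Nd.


Step 1: Since Nd >> ni, n ≈ Nd = 5.46e+14 cm^-3
Step 2: p = ni^2 / n = (1.5e10)^2 / 5.46e+14
Step 3: p = 2.25e20 / 5.46e+14 = 4.12e+05 cm^-3

4.12e+05


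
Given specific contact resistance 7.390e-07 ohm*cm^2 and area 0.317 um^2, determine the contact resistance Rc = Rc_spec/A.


Step 1: Convert area to cm^2: 0.317 um^2 = 3.1700e-09 cm^2
Step 2: Rc = Rc_spec / A = 7.390e-07 / 3.1700e-09
Step 3: Rc = 2.33e+02 ohms

2.33e+02


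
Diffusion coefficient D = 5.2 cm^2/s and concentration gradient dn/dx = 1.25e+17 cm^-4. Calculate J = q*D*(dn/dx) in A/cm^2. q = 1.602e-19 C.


Step 1: J = q * D * (dn/dx)
Step 2: J = 1.602e-19 * 5.2 * 1.25e+17
Step 3: J = 1.04e-01 A/cm^2

1.04e-01


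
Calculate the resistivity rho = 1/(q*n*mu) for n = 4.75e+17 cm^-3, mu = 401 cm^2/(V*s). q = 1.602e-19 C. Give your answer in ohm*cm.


Step 1: sigma = q * n * mu = 1.602e-19 * 4.75e+17 * 401 = 3.05141e+01 S/cm
Step 2: rho = 1 / sigma = 1 / 3.05141e+01 = 0.03277 ohm*cm

0.03277


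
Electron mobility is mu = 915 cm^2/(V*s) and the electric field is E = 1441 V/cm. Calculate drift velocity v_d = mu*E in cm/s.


Step 1: v_d = mu * E
Step 2: v_d = 915 * 1441 = 1318515
Step 3: v_d = 1.32e+06 cm/s

1.32e+06


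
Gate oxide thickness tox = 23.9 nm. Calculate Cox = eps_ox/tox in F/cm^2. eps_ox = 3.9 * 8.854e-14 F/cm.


Step 1: eps_ox = 3.9 * 8.854e-14 = 3.45306e-13 F/cm
Step 2: tox in cm = 23.9 nm * 1e-7 = 2.3900e-06 cm
Step 3: Cox = 3.45306e-13 / 2.3900e-06 = 1.44e-07 F/cm^2

1.44e-07


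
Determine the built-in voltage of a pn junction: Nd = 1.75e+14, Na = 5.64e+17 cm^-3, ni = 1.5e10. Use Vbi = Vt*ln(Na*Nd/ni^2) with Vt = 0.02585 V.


Step 1: Compute Na*Nd/ni^2 = 5.64e+17 * 1.75e+14 / (1.5e10)^2 = 4.3867e+11
Step 2: ln(4.3867e+11) = 26.8070
Step 3: Vbi = 0.02585 * 26.8070 = 0.693 V

0.693


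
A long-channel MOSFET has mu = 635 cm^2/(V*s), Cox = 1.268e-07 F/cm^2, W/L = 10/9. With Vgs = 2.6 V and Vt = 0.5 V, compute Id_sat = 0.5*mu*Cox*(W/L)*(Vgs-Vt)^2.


Step 1: Overdrive voltage Vov = Vgs - Vt = 2.6 - 0.5 = 2.1 V
Step 2: W/L = 10/9 = 1.11111
Step 3: Id = 0.5 * 635 * 1.268e-07 * 1.11111 * 2.1^2
Step 4: Id = 1.97e-04 A

1.97e-04


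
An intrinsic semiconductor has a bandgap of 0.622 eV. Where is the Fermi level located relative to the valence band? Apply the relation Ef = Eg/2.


Step 1: For an intrinsic semiconductor, the Fermi level sits at midgap.
Step 2: Ef = Eg / 2 = 0.622 / 2 = 0.311 eV

0.311


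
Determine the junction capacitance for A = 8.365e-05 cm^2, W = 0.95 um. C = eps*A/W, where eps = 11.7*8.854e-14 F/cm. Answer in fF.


Step 1: eps_Si = 11.7 * 8.854e-14 = 1.035918e-12 F/cm
Step 2: W in cm = 0.95 * 1e-4 = 9.50e-05 cm
Step 3: C = 1.035918e-12 * 8.365e-05 / 9.50e-05 = 9.121531e-13 F
Step 4: C = 912.15 fF

912.15


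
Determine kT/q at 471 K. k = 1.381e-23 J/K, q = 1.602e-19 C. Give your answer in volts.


Step 1: kT = 1.381e-23 * 471 = 6.50451e-21 J
Step 2: Vt = kT/q = 6.50451e-21 / 1.602e-19
Step 3: Vt = 0.0406 V

0.0406


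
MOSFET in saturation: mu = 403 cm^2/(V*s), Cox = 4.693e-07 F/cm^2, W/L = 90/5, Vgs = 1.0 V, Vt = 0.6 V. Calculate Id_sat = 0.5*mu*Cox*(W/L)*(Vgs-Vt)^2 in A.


Step 1: Overdrive voltage Vov = Vgs - Vt = 1.0 - 0.6 = 0.4 V
Step 2: W/L = 90/5 = 18
Step 3: Id = 0.5 * 403 * 4.693e-07 * 18 * 0.4^2
Step 4: Id = 2.72e-04 A

2.72e-04


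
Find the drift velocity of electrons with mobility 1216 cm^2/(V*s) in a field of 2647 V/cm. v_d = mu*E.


Step 1: v_d = mu * E
Step 2: v_d = 1216 * 2647 = 3218752
Step 3: v_d = 3.22e+06 cm/s

3.22e+06


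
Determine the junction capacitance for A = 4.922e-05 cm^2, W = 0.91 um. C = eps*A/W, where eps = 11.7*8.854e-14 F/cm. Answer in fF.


Step 1: eps_Si = 11.7 * 8.854e-14 = 1.035918e-12 F/cm
Step 2: W in cm = 0.91 * 1e-4 = 9.10e-05 cm
Step 3: C = 1.035918e-12 * 4.922e-05 / 9.10e-05 = 5.603064e-13 F
Step 4: C = 560.31 fF

560.31


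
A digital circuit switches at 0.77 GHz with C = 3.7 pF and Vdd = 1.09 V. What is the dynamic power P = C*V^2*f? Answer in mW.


Step 1: V^2 = 1.09^2 = 1.1881 V^2
Step 2: P = C*V^2*f = 3.7e-12 F * 1.1881 * 0.77e9 Hz
Step 3: P = 3.3848969e-03 W
Step 4: P = 3.385 mW

3.385


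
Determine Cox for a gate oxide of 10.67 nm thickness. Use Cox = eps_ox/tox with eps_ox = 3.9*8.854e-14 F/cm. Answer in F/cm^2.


Step 1: eps_ox = 3.9 * 8.854e-14 = 3.45306e-13 F/cm
Step 2: tox in cm = 10.67 nm * 1e-7 = 1.0670e-06 cm
Step 3: Cox = 3.45306e-13 / 1.0670e-06 = 3.24e-07 F/cm^2

3.24e-07


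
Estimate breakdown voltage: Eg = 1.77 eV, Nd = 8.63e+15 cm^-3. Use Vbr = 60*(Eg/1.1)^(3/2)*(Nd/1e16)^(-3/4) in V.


Step 1: Eg/1.1 = 1.77/1.1 = 1.609091
Step 2: (Eg/1.1)^1.5 = 1.609091^1.5 = 2.041131
Step 3: (Nd/1e16)^(-0.75) = (0.863)^(-0.75) = 1.116842
Step 4: Vbr = 60 * 2.041131 * 1.116842 = 136.8 V

136.8


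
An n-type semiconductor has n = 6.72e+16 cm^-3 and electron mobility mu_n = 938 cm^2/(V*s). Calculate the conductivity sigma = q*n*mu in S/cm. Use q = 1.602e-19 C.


Step 1: sigma = q * n * mu
Step 2: sigma = 1.602e-19 * 6.72e+16 * 938
Step 3: sigma = 1.010e+01 S/cm

1.010e+01


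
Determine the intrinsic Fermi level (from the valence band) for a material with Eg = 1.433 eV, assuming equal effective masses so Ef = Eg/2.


Step 1: For an intrinsic semiconductor, the Fermi level sits at midgap.
Step 2: Ef = Eg / 2 = 1.433 / 2 = 0.7165 eV

0.7165


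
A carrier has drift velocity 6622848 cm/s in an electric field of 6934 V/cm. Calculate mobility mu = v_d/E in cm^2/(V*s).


Step 1: mu = v_d / E
Step 2: mu = 6622848 / 6934
Step 3: mu = 955.13 cm^2/(V*s)

955.13


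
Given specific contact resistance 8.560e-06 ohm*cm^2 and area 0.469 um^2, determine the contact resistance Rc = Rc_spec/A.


Step 1: Convert area to cm^2: 0.469 um^2 = 4.6900e-09 cm^2
Step 2: Rc = Rc_spec / A = 8.560e-06 / 4.6900e-09
Step 3: Rc = 1.83e+03 ohms

1.83e+03


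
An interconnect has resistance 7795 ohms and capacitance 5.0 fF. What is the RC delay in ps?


Step 1: tau = R * C
Step 2: tau = 7795 * 5.0 fF = 7795 * 5.0e-15 F
Step 3: tau = 3.8975e-11 s = 38.975 ps

38.975


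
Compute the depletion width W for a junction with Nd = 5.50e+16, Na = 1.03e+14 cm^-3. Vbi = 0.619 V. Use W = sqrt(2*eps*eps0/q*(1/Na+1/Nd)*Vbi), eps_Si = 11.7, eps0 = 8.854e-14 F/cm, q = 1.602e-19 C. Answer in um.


Step 1: 1/Na + 1/Nd = 1/1.03e+14 + 1/5.50e+16 = 9.72692e-15
Step 2: 2*eps*eps0/q = 2*11.7*8.854e-14/1.602e-19 = 1.293281e+07
Step 3: W^2 = 1.293281e+07 * 9.72692e-15 * 0.619 = 7.78680e-08
Step 4: W = sqrt(7.78680e-08) = 2.790e-04 cm = 2.79 um

2.79


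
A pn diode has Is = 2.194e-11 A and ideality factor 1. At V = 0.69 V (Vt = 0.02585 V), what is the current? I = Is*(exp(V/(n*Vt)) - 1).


Step 1: V/(n*Vt) = 0.69/(1*0.02585) = 26.6925
Step 2: exp(26.6925) = 3.9121e+11
Step 3: I = 2.194e-11 * (3.9121e+11 - 1) = 8.58e+00 A

8.58e+00


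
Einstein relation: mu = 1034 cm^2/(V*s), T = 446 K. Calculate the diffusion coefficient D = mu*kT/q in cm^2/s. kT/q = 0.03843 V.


Step 1: D = mu * (kT/q)
Step 2: D = 1034 * 0.03843
Step 3: D = 39.74 cm^2/s

39.74


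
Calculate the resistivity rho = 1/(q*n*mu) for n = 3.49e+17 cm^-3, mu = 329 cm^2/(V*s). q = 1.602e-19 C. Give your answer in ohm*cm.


Step 1: sigma = q * n * mu = 1.602e-19 * 3.49e+17 * 329 = 1.83943e+01 S/cm
Step 2: rho = 1 / sigma = 1 / 1.83943e+01 = 0.05436 ohm*cm

0.05436


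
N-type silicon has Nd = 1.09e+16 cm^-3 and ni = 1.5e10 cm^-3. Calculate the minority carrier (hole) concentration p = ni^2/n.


Step 1: Since Nd >> ni, n ≈ Nd = 1.09e+16 cm^-3
Step 2: p = ni^2 / n = (1.5e10)^2 / 1.09e+16
Step 3: p = 2.25e20 / 1.09e+16 = 2.06e+04 cm^-3

2.06e+04


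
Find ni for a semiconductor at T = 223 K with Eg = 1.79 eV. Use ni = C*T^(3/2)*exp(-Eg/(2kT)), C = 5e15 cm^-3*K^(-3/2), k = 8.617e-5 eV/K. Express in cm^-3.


Step 1: Compute kT = 8.617e-5 * 223 = 0.01921591 eV
Step 2: Exponent = -Eg/(2kT) = -1.79/(2*0.01921591) = -46.57599
Step 3: T^(3/2) = 223^1.5 = 3330.10
Step 4: ni = 5e15 * 3330.10 * exp(-46.57599) = 9.86e-02 cm^-3

9.86e-02


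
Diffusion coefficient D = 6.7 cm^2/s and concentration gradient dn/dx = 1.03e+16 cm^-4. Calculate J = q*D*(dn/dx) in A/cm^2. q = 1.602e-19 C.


Step 1: J = q * D * (dn/dx)
Step 2: J = 1.602e-19 * 6.7 * 1.03e+16
Step 3: J = 1.11e-02 A/cm^2

1.11e-02


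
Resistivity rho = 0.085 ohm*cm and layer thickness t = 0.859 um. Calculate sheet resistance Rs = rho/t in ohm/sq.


Step 1: Convert thickness to cm: t = 0.859 um = 8.5900e-05 cm
Step 2: Rs = rho / t = 0.085 / 8.5900e-05
Step 3: Rs = 989.5 ohm/sq

989.5


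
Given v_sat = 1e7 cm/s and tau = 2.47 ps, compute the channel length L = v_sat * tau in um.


Step 1: tau in seconds = 2.47 ps * 1e-12 = 2.4700e-12 s
Step 2: L = v_sat * tau = 1e7 * 2.4700e-12 = 2.4700e-05 cm
Step 3: L in um = 2.4700e-05 * 1e4 = 0.247 um

0.247


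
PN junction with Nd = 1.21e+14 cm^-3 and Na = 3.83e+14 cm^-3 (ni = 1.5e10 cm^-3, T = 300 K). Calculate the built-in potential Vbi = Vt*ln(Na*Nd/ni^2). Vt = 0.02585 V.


Step 1: Compute Na*Nd/ni^2 = 3.83e+14 * 1.21e+14 / (1.5e10)^2 = 2.0597e+08
Step 2: ln(2.0597e+08) = 19.1432
Step 3: Vbi = 0.02585 * 19.1432 = 0.495 V

0.495


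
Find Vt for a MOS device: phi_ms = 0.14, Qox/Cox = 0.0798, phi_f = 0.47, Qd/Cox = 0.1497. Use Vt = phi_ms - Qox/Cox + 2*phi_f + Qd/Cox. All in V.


Step 1: Vt = phi_ms - Qox/Cox + 2*phi_f + Qd/Cox
Step 2: Vt = 0.14 - 0.0798 + 2*0.47 + 0.1497
Step 3: Vt = 0.14 - 0.0798 + 0.94 + 0.1497
Step 4: Vt = 1.1499 V

1.1499


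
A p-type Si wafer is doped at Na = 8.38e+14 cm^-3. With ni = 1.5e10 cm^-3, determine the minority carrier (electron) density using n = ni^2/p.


Step 1: Majority hole concentration p ≈ Na = 8.38e+14 cm^-3
Step 2: n = ni^2 / Na = (1.5e10)^2 / 8.38e+14
Step 3: n = 2.68e+05 cm^-3

2.68e+05


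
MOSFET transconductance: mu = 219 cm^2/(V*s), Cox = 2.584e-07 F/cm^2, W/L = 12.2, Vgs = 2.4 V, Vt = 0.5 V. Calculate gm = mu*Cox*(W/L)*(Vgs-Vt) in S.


Step 1: Vov = Vgs - Vt = 2.4 - 0.5 = 1.9 V
Step 2: gm = mu * Cox * (W/L) * Vov
Step 3: gm = 219 * 2.584e-07 * 12.2 * 1.9 = 1.31e-03 S

1.31e-03


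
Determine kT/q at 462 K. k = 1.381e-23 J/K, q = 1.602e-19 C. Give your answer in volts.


Step 1: kT = 1.381e-23 * 462 = 6.38022e-21 J
Step 2: Vt = kT/q = 6.38022e-21 / 1.602e-19
Step 3: Vt = 0.03983 V

0.03983


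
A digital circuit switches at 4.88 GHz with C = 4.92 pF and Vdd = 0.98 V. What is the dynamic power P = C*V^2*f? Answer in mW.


Step 1: V^2 = 0.98^2 = 0.9604 V^2
Step 2: P = C*V^2*f = 4.92e-12 F * 0.9604 * 4.88e9 Hz
Step 3: P = 2.305881984e-02 W
Step 4: P = 23.059 mW

23.059


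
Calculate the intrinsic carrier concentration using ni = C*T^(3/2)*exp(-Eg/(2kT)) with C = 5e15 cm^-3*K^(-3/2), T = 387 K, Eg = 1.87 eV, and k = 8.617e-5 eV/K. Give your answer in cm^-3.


Step 1: Compute kT = 8.617e-5 * 387 = 0.03334779 eV
Step 2: Exponent = -Eg/(2kT) = -1.87/(2*0.03334779) = -28.03784
Step 3: T^(3/2) = 387^1.5 = 7613.19
Step 4: ni = 5e15 * 7613.19 * exp(-28.03784) = 2.53e+07 cm^-3

2.53e+07


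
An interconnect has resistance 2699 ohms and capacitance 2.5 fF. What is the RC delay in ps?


Step 1: tau = R * C
Step 2: tau = 2699 * 2.5 fF = 2699 * 2.5e-15 F
Step 3: tau = 6.7475e-12 s = 6.7475 ps

6.7475


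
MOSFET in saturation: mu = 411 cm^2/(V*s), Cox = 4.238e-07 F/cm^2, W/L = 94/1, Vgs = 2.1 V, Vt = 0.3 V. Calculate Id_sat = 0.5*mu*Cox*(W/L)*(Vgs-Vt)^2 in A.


Step 1: Overdrive voltage Vov = Vgs - Vt = 2.1 - 0.3 = 1.8 V
Step 2: W/L = 94/1 = 94
Step 3: Id = 0.5 * 411 * 4.238e-07 * 94 * 1.8^2
Step 4: Id = 2.65e-02 A

2.65e-02


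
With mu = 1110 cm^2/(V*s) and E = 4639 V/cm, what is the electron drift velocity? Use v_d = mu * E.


Step 1: v_d = mu * E
Step 2: v_d = 1110 * 4639 = 5149290
Step 3: v_d = 5.15e+06 cm/s

5.15e+06


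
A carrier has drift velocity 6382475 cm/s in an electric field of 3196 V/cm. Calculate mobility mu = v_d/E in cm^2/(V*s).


Step 1: mu = v_d / E
Step 2: mu = 6382475 / 3196
Step 3: mu = 1997.02 cm^2/(V*s)

1997.02


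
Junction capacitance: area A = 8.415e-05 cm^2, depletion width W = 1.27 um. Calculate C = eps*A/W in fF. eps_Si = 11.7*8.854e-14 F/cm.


Step 1: eps_Si = 11.7 * 8.854e-14 = 1.035918e-12 F/cm
Step 2: W in cm = 1.27 * 1e-4 = 1.27e-04 cm
Step 3: C = 1.035918e-12 * 8.415e-05 / 1.27e-04 = 6.863976e-13 F
Step 4: C = 686.4 fF

686.4


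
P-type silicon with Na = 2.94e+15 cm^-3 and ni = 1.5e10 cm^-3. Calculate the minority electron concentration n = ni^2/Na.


Step 1: Majority hole concentration p ≈ Na = 2.94e+15 cm^-3
Step 2: n = ni^2 / Na = (1.5e10)^2 / 2.94e+15
Step 3: n = 7.65e+04 cm^-3

7.65e+04


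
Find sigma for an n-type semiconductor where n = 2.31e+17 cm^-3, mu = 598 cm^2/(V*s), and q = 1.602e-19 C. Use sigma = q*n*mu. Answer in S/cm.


Step 1: sigma = q * n * mu
Step 2: sigma = 1.602e-19 * 2.31e+17 * 598
Step 3: sigma = 2.213e+01 S/cm

2.213e+01


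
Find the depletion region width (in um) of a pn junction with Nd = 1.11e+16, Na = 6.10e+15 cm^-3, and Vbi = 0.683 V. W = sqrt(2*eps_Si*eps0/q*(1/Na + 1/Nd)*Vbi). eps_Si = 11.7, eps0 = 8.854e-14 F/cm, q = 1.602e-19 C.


Step 1: 1/Na + 1/Nd = 1/6.10e+15 + 1/1.11e+16 = 2.54025e-16
Step 2: 2*eps*eps0/q = 2*11.7*8.854e-14/1.602e-19 = 1.293281e+07
Step 3: W^2 = 1.293281e+07 * 2.54025e-16 * 0.683 = 2.24383e-09
Step 4: W = sqrt(2.24383e-09) = 4.737e-05 cm = 0.4737 um

0.4737


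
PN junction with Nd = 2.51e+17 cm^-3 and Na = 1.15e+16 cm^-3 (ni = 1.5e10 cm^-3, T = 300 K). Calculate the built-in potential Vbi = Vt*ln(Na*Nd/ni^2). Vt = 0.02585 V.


Step 1: Compute Na*Nd/ni^2 = 1.15e+16 * 2.51e+17 / (1.5e10)^2 = 1.2829e+13
Step 2: ln(1.2829e+13) = 30.1827
Step 3: Vbi = 0.02585 * 30.1827 = 0.78 V

0.78


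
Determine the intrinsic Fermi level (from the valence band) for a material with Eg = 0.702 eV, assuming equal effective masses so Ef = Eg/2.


Step 1: For an intrinsic semiconductor, the Fermi level sits at midgap.
Step 2: Ef = Eg / 2 = 0.702 / 2 = 0.351 eV

0.351


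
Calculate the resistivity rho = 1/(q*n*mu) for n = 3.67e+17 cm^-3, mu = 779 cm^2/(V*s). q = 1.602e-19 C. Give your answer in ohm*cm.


Step 1: sigma = q * n * mu = 1.602e-19 * 3.67e+17 * 779 = 4.58001e+01 S/cm
Step 2: rho = 1 / sigma = 1 / 4.58001e+01 = 0.02183 ohm*cm

0.02183


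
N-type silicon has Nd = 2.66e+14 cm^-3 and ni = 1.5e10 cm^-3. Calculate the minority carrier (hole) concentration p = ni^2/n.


Step 1: Since Nd >> ni, n ≈ Nd = 2.66e+14 cm^-3
Step 2: p = ni^2 / n = (1.5e10)^2 / 2.66e+14
Step 3: p = 2.25e20 / 2.66e+14 = 8.46e+05 cm^-3

8.46e+05


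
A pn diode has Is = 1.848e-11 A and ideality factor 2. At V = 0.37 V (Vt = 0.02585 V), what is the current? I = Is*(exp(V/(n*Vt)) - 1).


Step 1: V/(n*Vt) = 0.37/(2*0.02585) = 7.1567
Step 2: exp(7.1567) = 1.2827e+03
Step 3: I = 1.848e-11 * (1.2827e+03 - 1) = 2.37e-08 A

2.37e-08


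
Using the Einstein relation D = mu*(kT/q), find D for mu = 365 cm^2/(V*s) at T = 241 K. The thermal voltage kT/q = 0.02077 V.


Step 1: D = mu * (kT/q)
Step 2: D = 365 * 0.02077
Step 3: D = 7.58 cm^2/s

7.58


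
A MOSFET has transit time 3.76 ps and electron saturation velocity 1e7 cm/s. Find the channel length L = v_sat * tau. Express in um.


Step 1: tau in seconds = 3.76 ps * 1e-12 = 3.7600e-12 s
Step 2: L = v_sat * tau = 1e7 * 3.7600e-12 = 3.7600e-05 cm
Step 3: L in um = 3.7600e-05 * 1e4 = 0.376 um

0.376


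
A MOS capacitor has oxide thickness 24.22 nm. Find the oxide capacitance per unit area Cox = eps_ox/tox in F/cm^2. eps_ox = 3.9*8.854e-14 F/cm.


Step 1: eps_ox = 3.9 * 8.854e-14 = 3.45306e-13 F/cm
Step 2: tox in cm = 24.22 nm * 1e-7 = 2.4220e-06 cm
Step 3: Cox = 3.45306e-13 / 2.4220e-06 = 1.43e-07 F/cm^2

1.43e-07


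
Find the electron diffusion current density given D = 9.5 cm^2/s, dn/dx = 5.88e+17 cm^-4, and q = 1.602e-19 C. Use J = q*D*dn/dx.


Step 1: J = q * D * (dn/dx)
Step 2: J = 1.602e-19 * 9.5 * 5.88e+17
Step 3: J = 8.95e-01 A/cm^2

8.95e-01


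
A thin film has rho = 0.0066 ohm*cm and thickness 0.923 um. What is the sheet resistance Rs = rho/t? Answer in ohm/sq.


Step 1: Convert thickness to cm: t = 0.923 um = 9.2300e-05 cm
Step 2: Rs = rho / t = 0.0066 / 9.2300e-05
Step 3: Rs = 71.5 ohm/sq

71.5


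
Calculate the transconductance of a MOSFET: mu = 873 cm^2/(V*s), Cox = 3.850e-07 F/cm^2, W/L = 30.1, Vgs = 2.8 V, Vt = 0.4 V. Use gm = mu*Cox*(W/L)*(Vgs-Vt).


Step 1: Vov = Vgs - Vt = 2.8 - 0.4 = 2.4 V
Step 2: gm = mu * Cox * (W/L) * Vov
Step 3: gm = 873 * 3.850e-07 * 30.1 * 2.4 = 2.43e-02 S

2.43e-02


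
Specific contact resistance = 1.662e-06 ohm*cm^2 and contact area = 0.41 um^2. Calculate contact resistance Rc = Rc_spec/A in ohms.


Step 1: Convert area to cm^2: 0.41 um^2 = 4.1000e-09 cm^2
Step 2: Rc = Rc_spec / A = 1.662e-06 / 4.1000e-09
Step 3: Rc = 4.05e+02 ohms

4.05e+02


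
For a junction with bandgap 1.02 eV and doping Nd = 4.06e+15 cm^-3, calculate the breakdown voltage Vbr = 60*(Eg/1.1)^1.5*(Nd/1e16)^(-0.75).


Step 1: Eg/1.1 = 1.02/1.1 = 0.927273
Step 2: (Eg/1.1)^1.5 = 0.927273^1.5 = 0.892918
Step 3: (Nd/1e16)^(-0.75) = (0.406)^(-0.75) = 1.966099
Step 4: Vbr = 60 * 0.892918 * 1.966099 = 105.3 V

105.3


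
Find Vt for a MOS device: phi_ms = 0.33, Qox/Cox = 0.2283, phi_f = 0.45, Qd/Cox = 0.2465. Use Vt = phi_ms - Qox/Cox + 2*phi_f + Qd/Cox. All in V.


Step 1: Vt = phi_ms - Qox/Cox + 2*phi_f + Qd/Cox
Step 2: Vt = 0.33 - 0.2283 + 2*0.45 + 0.2465
Step 3: Vt = 0.33 - 0.2283 + 0.9 + 0.2465
Step 4: Vt = 1.2482 V

1.2482


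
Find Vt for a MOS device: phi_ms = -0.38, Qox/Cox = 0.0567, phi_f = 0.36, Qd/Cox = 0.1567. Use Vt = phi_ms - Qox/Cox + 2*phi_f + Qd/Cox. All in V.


Step 1: Vt = phi_ms - Qox/Cox + 2*phi_f + Qd/Cox
Step 2: Vt = -0.38 - 0.0567 + 2*0.36 + 0.1567
Step 3: Vt = -0.38 - 0.0567 + 0.72 + 0.1567
Step 4: Vt = 0.44 V

0.44
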